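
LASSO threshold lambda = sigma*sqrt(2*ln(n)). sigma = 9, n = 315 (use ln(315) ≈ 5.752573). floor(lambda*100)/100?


ln(315) ≈ 5.752573.
2*ln(n) ≈ 11.505146.
sqrt(2*ln(n)) ≈ sqrt(11.505146) ≈ 3.391924.
lambda ≈ 9*3.391924 = 30.527316.
floor(lambda*100)/100 = 30.52.

30.52


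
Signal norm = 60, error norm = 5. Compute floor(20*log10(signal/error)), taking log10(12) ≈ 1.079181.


||x||/||e|| = 60/5 = 12.
log10(12) ≈ 1.079181.
20*log10(||x||/||e||) ≈ 20*1.079181 = 21.58362.
floor(21.58362) = 21.

21


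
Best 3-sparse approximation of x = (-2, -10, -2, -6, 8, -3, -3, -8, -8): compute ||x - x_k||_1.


Sorted |x_i| descending: [10, 8, 8, 8, 6, 3, 3, 2, 2]
Keep top 3: [10, 8, 8]
Tail entries: [8, 6, 3, 3, 2, 2]
L1 error = sum of tail = 24.

24


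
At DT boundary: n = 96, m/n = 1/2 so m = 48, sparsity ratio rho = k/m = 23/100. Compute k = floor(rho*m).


m = 1/2*96 = 48.
rho = 23/100.
rho*m = 23/100*48 = 11.04.
k = floor(11.04) = 11.

11


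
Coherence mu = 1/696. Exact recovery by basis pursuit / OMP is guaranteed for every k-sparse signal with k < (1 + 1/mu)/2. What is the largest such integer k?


1/mu = 696.
1 + 1/mu = 697.
(1 + 1/mu)/2 = 348.5 is not an integer, so k_max = floor(348.5) = 348.

348


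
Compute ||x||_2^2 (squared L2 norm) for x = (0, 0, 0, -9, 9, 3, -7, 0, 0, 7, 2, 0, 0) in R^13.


Non-zero entries: [(3, -9), (4, 9), (5, 3), (6, -7), (9, 7), (10, 2)]
Squares: [81, 81, 9, 49, 49, 4]
||x||_2^2 = sum = 273.

273


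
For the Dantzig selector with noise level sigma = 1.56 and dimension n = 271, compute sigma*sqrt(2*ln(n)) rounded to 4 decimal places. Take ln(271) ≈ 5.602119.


ln(271) ≈ 5.602119.
2*ln(n) ≈ 11.204238.
sqrt(2*ln(n)) ≈ sqrt(11.204238) ≈ 3.347273.
threshold ≈ 1.56*3.347273 = 5.22174588 ≈ 5.2217.

5.2217


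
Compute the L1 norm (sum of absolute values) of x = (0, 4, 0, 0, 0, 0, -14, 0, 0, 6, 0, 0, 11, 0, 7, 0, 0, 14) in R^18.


Non-zero entries: [(1, 4), (6, -14), (9, 6), (12, 11), (14, 7), (17, 14)]
Absolute values: [4, 14, 6, 11, 7, 14]
||x||_1 = sum = 56.

56


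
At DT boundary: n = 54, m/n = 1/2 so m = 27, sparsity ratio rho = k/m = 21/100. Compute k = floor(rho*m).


m = 1/2*54 = 27.
rho = 21/100.
rho*m = 21/100*27 = 5.67.
k = floor(5.67) = 5.

5


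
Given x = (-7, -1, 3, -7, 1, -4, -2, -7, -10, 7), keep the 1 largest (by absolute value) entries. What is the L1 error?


Sorted |x_i| descending: [10, 7, 7, 7, 7, 4, 3, 2, 1, 1]
Keep top 1: [10]
Tail entries: [7, 7, 7, 7, 4, 3, 2, 1, 1]
L1 error = sum of tail = 39.

39


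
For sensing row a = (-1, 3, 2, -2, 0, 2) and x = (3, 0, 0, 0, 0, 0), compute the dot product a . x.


Non-zero terms: ['-1*3']
Products: [-3]
y = sum = -3.

-3


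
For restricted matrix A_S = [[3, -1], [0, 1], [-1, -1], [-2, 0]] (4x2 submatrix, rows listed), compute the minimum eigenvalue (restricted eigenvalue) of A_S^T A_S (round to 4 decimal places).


A_S^T A_S = [[14, -2], [-2, 3]].
trace = 17.
det = 38.
disc = trace^2 - 4*det = 289 - 4*38 = 137.
sqrt(137) ≈ 11.704700.
lam_min = (17 - sqrt(137))/2 ≈ (17 - 11.704700)/2 = 2.64765 ≈ 2.6477.

2.6477


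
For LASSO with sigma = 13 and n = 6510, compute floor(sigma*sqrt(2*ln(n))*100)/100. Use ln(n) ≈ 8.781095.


ln(6510) ≈ 8.781095.
2*ln(n) ≈ 17.56219.
sqrt(2*ln(n)) ≈ sqrt(17.56219) ≈ 4.190727.
lambda ≈ 13*4.190727 = 54.479451.
floor(lambda*100)/100 = 54.47.

54.47


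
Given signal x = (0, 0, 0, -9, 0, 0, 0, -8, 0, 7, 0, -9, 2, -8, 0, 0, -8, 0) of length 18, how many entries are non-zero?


Non-zero positions: [3, 7, 9, 11, 12, 13, 16].
Sparsity = 7.

7


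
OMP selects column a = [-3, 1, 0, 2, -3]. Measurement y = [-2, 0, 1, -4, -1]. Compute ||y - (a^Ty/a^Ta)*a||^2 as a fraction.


a^T a = 23.
a^T y = 1.
coeff = 1/23 = 1/23.
||r||^2 = 505/23.

505/23


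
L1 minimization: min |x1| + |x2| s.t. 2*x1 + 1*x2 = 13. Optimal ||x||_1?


Axis intercepts:
  x1 = 13/2, x2 = 0: L1 = 13/2
  x1 = 0, x2 = 13: L1 = 13
x* = (13/2, 0)
||x*||_1 = 13/2.

13/2


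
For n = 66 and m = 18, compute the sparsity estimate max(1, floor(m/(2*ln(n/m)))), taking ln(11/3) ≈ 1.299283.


n/m = 66/18 = 11/3.
ln(n/m) ≈ 1.299283.
2*ln(n/m) ≈ 2.598566.
m/(2*ln(n/m)) ≈ 18/2.598566 ≈ 6.9269.
floor = 6.
k_max = max(1, 6) = 6.

6


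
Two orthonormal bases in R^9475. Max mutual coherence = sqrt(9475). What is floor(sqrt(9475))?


97^2 = 9409 <= 9475 < 9604 = 98^2, so 97 <= sqrt(9475) < 98.
floor(sqrt(9475)) = 97.

97


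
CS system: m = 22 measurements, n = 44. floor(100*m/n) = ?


100*m/n = 100*22/44 ≈ 50.0.
floor = 50.

50


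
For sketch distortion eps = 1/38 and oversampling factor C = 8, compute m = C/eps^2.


1/eps = 38.
(1/eps)^2 = 1444.
m = 8*1444 = 11552.

11552


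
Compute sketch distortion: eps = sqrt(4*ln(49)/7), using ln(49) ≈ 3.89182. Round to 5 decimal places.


ln(49) ≈ 3.89182.
4*ln(N)/m ≈ 4*3.89182/7 ≈ 2.22389714.
eps = sqrt(2.22389714) ≈ 1.4912737 ≈ 1.49127.

1.49127


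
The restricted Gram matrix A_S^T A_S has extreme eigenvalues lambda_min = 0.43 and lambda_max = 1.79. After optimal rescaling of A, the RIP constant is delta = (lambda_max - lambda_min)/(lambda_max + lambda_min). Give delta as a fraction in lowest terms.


lambda_max - lambda_min = 1.79 - 0.43 = 1.36.
lambda_max + lambda_min = 1.79 + 0.43 = 2.22.
delta = 1.36/2.22 = 136/222 = 68/111.

68/111


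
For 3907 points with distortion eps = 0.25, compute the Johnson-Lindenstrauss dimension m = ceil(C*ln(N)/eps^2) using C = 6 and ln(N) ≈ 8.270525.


ln(3907) ≈ 8.270525.
eps^2 = 0.25^2 = 0.0625.
C*ln(N)/eps^2 ≈ 6*8.270525/0.0625 ≈ 793.9704.
m = ceil(793.9704) = 794.

794


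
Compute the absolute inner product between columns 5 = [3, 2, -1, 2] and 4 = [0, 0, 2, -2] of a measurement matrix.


Inner product: 3*0 + 2*0 + -1*2 + 2*-2
Products: [0, 0, -2, -4]
Sum = -6.
|dot| = 6.

6


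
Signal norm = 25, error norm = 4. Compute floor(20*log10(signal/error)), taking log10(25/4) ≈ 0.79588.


||x||/||e|| = 25/4.
log10(25/4) ≈ 0.79588.
20*log10(||x||/||e||) ≈ 20*0.79588 = 15.9176.
floor(15.9176) = 15.

15


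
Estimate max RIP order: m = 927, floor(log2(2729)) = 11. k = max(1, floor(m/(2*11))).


floor(log2(2729)) = 11.
2*11 = 22.
m/(2*floor(log2(n))) = 927/22 ≈ 42.1364.
floor = 42.
k = max(1, 42) = 42.

42


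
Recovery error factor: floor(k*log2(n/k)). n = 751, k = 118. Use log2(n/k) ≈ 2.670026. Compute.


log2(n/k) = log2(751/118) ≈ 2.670026.
k*log2(n/k) ≈ 118*2.670026 = 315.063068.
floor(315.063068) = 315.

315


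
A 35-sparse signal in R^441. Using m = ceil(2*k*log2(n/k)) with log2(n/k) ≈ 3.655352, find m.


log2(n/k) = log2(441/35) ≈ 3.655352.
2*k*log2(n/k) ≈ 2*35*3.655352 = 255.87464.
m = ceil(255.87464) = 256.

256


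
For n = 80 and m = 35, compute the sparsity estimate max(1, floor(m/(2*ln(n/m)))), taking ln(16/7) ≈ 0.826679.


n/m = 80/35 = 16/7.
ln(n/m) ≈ 0.826679.
2*ln(n/m) ≈ 1.653358.
m/(2*ln(n/m)) ≈ 35/1.653358 ≈ 21.169.
floor = 21.
k_max = max(1, 21) = 21.

21


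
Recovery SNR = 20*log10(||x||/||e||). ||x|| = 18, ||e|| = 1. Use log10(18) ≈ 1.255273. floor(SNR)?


||x||/||e|| = 18/1 = 18.
log10(18) ≈ 1.255273.
20*log10(||x||/||e||) ≈ 20*1.255273 = 25.10546.
floor(25.10546) = 25.

25


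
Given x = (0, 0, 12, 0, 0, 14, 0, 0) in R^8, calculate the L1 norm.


Non-zero entries: [(2, 12), (5, 14)]
Absolute values: [12, 14]
||x||_1 = sum = 26.

26


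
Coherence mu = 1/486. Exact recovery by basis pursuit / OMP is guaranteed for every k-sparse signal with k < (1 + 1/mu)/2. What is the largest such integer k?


1/mu = 486.
1 + 1/mu = 487.
(1 + 1/mu)/2 = 243.5 is not an integer, so k_max = floor(243.5) = 243.

243


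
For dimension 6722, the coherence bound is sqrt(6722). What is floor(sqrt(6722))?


81^2 = 6561 <= 6722 < 6724 = 82^2, so 81 <= sqrt(6722) < 82.
floor(sqrt(6722)) = 81.

81


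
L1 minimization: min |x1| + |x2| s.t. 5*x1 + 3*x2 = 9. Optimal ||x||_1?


Axis intercepts:
  x1 = 9/5, x2 = 0: L1 = 9/5
  x1 = 0, x2 = 3: L1 = 3
x* = (9/5, 0)
||x*||_1 = 9/5.

9/5


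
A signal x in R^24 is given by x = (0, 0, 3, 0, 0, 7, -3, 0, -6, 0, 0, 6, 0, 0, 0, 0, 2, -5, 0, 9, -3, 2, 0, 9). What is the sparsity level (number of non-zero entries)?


Non-zero positions: [2, 5, 6, 8, 11, 16, 17, 19, 20, 21, 23].
Sparsity = 11.

11


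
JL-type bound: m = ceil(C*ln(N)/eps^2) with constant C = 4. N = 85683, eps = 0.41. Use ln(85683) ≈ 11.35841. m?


ln(85683) ≈ 11.35841.
eps^2 = 0.41^2 = 0.1681.
C*ln(N)/eps^2 ≈ 4*11.35841/0.1681 ≈ 270.2775.
m = ceil(270.2775) = 271.

271


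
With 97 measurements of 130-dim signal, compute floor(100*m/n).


100*m/n = 100*97/130 ≈ 74.6154.
floor = 74.

74


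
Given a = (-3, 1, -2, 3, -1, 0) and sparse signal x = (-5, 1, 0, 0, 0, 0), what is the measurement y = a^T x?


Non-zero terms: ['-3*-5', '1*1']
Products: [15, 1]
y = sum = 16.

16


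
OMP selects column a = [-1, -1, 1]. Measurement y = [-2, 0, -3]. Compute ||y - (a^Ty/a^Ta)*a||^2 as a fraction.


a^T a = 3.
a^T y = -1.
coeff = -1/3 = -1/3.
||r||^2 = 38/3.

38/3


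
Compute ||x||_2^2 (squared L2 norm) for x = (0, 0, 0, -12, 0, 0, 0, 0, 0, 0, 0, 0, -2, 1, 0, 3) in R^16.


Non-zero entries: [(3, -12), (12, -2), (13, 1), (15, 3)]
Squares: [144, 4, 1, 9]
||x||_2^2 = sum = 158.

158


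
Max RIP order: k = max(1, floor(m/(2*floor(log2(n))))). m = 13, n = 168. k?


floor(log2(168)) = 7.
2*7 = 14.
m/(2*floor(log2(n))) = 13/14 ≈ 0.9286.
floor = 0.
k = max(1, 0) = 1.

1


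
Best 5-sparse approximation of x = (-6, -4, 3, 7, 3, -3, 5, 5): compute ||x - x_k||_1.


Sorted |x_i| descending: [7, 6, 5, 5, 4, 3, 3, 3]
Keep top 5: [7, 6, 5, 5, 4]
Tail entries: [3, 3, 3]
L1 error = sum of tail = 9.

9


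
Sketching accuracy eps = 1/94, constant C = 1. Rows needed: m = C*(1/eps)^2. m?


1/eps = 94.
(1/eps)^2 = 8836.
m = 1*8836 = 8836.

8836


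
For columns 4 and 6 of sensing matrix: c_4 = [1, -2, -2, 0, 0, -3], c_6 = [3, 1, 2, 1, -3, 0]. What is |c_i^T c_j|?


Inner product: 1*3 + -2*1 + -2*2 + 0*1 + 0*-3 + -3*0
Products: [3, -2, -4, 0, 0, 0]
Sum = -3.
|dot| = 3.

3


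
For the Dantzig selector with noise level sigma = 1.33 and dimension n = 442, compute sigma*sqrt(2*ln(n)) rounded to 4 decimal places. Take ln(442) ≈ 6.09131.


ln(442) ≈ 6.09131.
2*ln(n) ≈ 12.18262.
sqrt(2*ln(n)) ≈ sqrt(12.18262) ≈ 3.490361.
threshold ≈ 1.33*3.490361 = 4.64218013 ≈ 4.6422.

4.6422


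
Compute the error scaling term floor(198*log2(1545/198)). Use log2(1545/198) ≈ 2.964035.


log2(n/k) = log2(1545/198) ≈ 2.964035.
k*log2(n/k) ≈ 198*2.964035 = 586.87893.
floor(586.87893) = 586.

586


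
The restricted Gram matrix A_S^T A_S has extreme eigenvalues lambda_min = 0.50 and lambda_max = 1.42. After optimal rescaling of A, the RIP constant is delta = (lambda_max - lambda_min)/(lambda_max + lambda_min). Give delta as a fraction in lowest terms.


lambda_max - lambda_min = 1.42 - 0.50 = 0.92.
lambda_max + lambda_min = 1.42 + 0.50 = 1.92.
delta = 0.92/1.92 = 92/192 = 23/48.

23/48


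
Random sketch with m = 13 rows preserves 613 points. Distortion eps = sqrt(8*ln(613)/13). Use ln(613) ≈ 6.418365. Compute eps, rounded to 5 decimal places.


ln(613) ≈ 6.418365.
8*ln(N)/m ≈ 8*6.418365/13 ≈ 3.94976308.
eps = sqrt(3.94976308) ≈ 1.9874011 ≈ 1.98740.

1.98740


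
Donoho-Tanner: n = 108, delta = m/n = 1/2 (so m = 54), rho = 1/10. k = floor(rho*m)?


m = 1/2*108 = 54.
rho = 1/10.
rho*m = 1/10*54 = 5.4.
k = floor(5.4) = 5.

5


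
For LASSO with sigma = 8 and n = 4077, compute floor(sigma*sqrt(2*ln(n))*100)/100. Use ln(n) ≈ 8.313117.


ln(4077) ≈ 8.313117.
2*ln(n) ≈ 16.626234.
sqrt(2*ln(n)) ≈ sqrt(16.626234) ≈ 4.077528.
lambda ≈ 8*4.077528 = 32.620224.
floor(lambda*100)/100 = 32.62.

32.62


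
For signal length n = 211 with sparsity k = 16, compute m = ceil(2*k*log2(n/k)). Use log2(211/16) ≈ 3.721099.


log2(n/k) = log2(211/16) ≈ 3.721099.
2*k*log2(n/k) ≈ 2*16*3.721099 = 119.075168.
m = ceil(119.075168) = 120.

120


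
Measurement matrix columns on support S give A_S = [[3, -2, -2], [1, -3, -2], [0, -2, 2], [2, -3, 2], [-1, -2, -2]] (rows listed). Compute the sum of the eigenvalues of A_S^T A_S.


Sum of eigenvalues of A_S^T A_S = trace(A_S^T A_S) = sum of squared column norms of A_S.
A_S^T A_S diagonal: [15, 30, 20].
trace = 15 + 30 + 20 = 65.

65


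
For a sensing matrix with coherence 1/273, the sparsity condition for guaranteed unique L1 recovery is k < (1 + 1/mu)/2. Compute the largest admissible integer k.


1/mu = 273.
1 + 1/mu = 274.
(1 + 1/mu)/2 = 137 is an integer and the inequality is strict, so k_max = 137 - 1 = 136.

136


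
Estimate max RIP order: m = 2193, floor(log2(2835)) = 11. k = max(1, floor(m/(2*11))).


floor(log2(2835)) = 11.
2*11 = 22.
m/(2*floor(log2(n))) = 2193/22 ≈ 99.6818.
floor = 99.
k = max(1, 99) = 99.

99


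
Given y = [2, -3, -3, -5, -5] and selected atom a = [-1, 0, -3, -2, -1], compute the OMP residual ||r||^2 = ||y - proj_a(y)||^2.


a^T a = 15.
a^T y = 22.
coeff = 22/15 = 22/15.
||r||^2 = 596/15.

596/15


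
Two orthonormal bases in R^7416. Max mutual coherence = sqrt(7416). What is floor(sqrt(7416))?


86^2 = 7396 <= 7416 < 7569 = 87^2, so 86 <= sqrt(7416) < 87.
floor(sqrt(7416)) = 86.

86


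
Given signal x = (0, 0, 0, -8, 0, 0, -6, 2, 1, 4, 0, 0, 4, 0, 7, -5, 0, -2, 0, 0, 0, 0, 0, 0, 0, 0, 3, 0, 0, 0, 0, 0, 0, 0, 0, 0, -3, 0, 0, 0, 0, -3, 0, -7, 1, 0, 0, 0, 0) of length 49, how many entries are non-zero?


Non-zero positions: [3, 6, 7, 8, 9, 12, 14, 15, 17, 26, 36, 41, 43, 44].
Sparsity = 14.

14


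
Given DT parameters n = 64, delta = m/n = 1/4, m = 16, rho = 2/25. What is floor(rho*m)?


m = 1/4*64 = 16.
rho = 2/25.
rho*m = 2/25*16 = 1.28.
k = floor(1.28) = 1.

1


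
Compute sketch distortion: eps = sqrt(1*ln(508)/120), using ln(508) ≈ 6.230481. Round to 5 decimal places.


ln(508) ≈ 6.230481.
1*ln(N)/m ≈ 1*6.230481/120 ≈ 0.05192067.
eps = sqrt(0.05192067) ≈ 0.2278611 ≈ 0.22786.

0.22786


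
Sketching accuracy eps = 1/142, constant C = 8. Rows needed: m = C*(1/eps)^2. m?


1/eps = 142.
(1/eps)^2 = 20164.
m = 8*20164 = 161312.

161312


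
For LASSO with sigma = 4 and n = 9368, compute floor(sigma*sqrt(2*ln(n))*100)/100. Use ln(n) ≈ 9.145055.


ln(9368) ≈ 9.145055.
2*ln(n) ≈ 18.29011.
sqrt(2*ln(n)) ≈ sqrt(18.29011) ≈ 4.276694.
lambda ≈ 4*4.276694 = 17.106776.
floor(lambda*100)/100 = 17.10.

17.10


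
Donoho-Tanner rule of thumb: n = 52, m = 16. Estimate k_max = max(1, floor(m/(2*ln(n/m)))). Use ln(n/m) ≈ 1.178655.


n/m = 52/16 = 13/4.
ln(n/m) ≈ 1.178655.
2*ln(n/m) ≈ 2.35731.
m/(2*ln(n/m)) ≈ 16/2.35731 ≈ 6.7874.
floor = 6.
k_max = max(1, 6) = 6.

6


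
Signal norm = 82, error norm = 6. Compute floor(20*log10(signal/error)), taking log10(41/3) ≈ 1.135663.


||x||/||e|| = 82/6 = 41/3.
log10(41/3) ≈ 1.135663.
20*log10(||x||/||e||) ≈ 20*1.135663 = 22.71326.
floor(22.71326) = 22.

22


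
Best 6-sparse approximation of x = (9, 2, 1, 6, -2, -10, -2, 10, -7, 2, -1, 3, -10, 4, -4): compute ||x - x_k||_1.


Sorted |x_i| descending: [10, 10, 10, 9, 7, 6, 4, 4, 3, 2, 2, 2, 2, 1, 1]
Keep top 6: [10, 10, 10, 9, 7, 6]
Tail entries: [4, 4, 3, 2, 2, 2, 2, 1, 1]
L1 error = sum of tail = 21.

21


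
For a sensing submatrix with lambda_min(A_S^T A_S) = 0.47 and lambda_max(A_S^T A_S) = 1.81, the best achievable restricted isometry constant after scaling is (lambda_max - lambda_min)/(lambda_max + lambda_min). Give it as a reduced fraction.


lambda_max - lambda_min = 1.81 - 0.47 = 1.34.
lambda_max + lambda_min = 1.81 + 0.47 = 2.28.
delta = 1.34/2.28 = 134/228 = 67/114.

67/114


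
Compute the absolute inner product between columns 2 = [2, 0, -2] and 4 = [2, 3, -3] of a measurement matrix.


Inner product: 2*2 + 0*3 + -2*-3
Products: [4, 0, 6]
Sum = 10.
|dot| = 10.

10


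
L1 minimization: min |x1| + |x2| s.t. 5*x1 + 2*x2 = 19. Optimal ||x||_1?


Axis intercepts:
  x1 = 19/5, x2 = 0: L1 = 19/5
  x1 = 0, x2 = 19/2: L1 = 19/2
x* = (19/5, 0)
||x*||_1 = 19/5.

19/5


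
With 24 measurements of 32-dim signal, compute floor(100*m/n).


100*m/n = 100*24/32 ≈ 75.0.
floor = 75.

75


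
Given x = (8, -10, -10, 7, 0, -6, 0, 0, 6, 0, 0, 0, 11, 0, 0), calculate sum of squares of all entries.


Non-zero entries: [(0, 8), (1, -10), (2, -10), (3, 7), (5, -6), (8, 6), (12, 11)]
Squares: [64, 100, 100, 49, 36, 36, 121]
||x||_2^2 = sum = 506.

506


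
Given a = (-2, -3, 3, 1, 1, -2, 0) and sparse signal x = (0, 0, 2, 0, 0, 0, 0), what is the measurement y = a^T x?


Non-zero terms: ['3*2']
Products: [6]
y = sum = 6.

6


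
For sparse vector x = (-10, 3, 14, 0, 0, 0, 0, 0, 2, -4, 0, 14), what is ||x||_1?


Non-zero entries: [(0, -10), (1, 3), (2, 14), (8, 2), (9, -4), (11, 14)]
Absolute values: [10, 3, 14, 2, 4, 14]
||x||_1 = sum = 47.

47


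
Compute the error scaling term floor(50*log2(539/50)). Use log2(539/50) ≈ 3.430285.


log2(n/k) = log2(539/50) ≈ 3.430285.
k*log2(n/k) ≈ 50*3.430285 = 171.51425.
floor(171.51425) = 171.

171


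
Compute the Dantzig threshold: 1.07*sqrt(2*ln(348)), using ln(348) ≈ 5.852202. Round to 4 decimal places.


ln(348) ≈ 5.852202.
2*ln(n) ≈ 11.704404.
sqrt(2*ln(n)) ≈ sqrt(11.704404) ≈ 3.42117.
threshold ≈ 1.07*3.42117 = 3.6606519 ≈ 3.6607.

3.6607


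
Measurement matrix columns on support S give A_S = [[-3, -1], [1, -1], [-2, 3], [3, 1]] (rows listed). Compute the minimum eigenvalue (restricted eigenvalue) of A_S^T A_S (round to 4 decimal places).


A_S^T A_S = [[23, -1], [-1, 12]].
trace = 35.
det = 275.
disc = trace^2 - 4*det = 1225 - 4*275 = 125.
sqrt(125) ≈ 11.180340.
lam_min = (35 - sqrt(125))/2 ≈ (35 - 11.180340)/2 = 11.90983 ≈ 11.9098.

11.9098


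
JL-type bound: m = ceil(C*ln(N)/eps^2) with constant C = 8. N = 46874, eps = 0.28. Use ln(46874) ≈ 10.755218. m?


ln(46874) ≈ 10.755218.
eps^2 = 0.28^2 = 0.0784.
C*ln(N)/eps^2 ≈ 8*10.755218/0.0784 ≈ 1097.4712.
m = ceil(1097.4712) = 1098.

1098


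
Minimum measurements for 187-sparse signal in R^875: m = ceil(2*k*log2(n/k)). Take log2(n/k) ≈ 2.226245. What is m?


log2(n/k) = log2(875/187) ≈ 2.226245.
2*k*log2(n/k) ≈ 2*187*2.226245 = 832.61563.
m = ceil(832.61563) = 833.

833


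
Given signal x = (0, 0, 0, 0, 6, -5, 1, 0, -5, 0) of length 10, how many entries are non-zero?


Non-zero positions: [4, 5, 6, 8].
Sparsity = 4.

4


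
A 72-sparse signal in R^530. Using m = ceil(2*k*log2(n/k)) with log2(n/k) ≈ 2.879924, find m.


log2(n/k) = log2(530/72) ≈ 2.879924.
2*k*log2(n/k) ≈ 2*72*2.879924 = 414.709056.
m = ceil(414.709056) = 415.

415


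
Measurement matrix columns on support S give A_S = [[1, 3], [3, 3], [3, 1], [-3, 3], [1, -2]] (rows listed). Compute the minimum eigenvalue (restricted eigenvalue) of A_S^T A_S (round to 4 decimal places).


A_S^T A_S = [[29, 4], [4, 32]].
trace = 61.
det = 912.
disc = trace^2 - 4*det = 3721 - 4*912 = 73.
sqrt(73) ≈ 8.544004.
lam_min = (61 - sqrt(73))/2 ≈ (61 - 8.544004)/2 = 26.227998 ≈ 26.2280.

26.2280


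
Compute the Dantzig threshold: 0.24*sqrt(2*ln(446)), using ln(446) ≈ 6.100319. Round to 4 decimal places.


ln(446) ≈ 6.100319.
2*ln(n) ≈ 12.200638.
sqrt(2*ln(n)) ≈ sqrt(12.200638) ≈ 3.492941.
threshold ≈ 0.24*3.492941 = 0.83830584 ≈ 0.8383.

0.8383


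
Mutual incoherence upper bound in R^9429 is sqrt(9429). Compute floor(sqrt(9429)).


97^2 = 9409 <= 9429 < 9604 = 98^2, so 97 <= sqrt(9429) < 98.
floor(sqrt(9429)) = 97.

97


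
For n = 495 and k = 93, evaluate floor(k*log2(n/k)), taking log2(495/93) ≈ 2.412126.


log2(n/k) = log2(495/93) ≈ 2.412126.
k*log2(n/k) ≈ 93*2.412126 = 224.327718.
floor(224.327718) = 224.

224


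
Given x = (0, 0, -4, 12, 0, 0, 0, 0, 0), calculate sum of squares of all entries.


Non-zero entries: [(2, -4), (3, 12)]
Squares: [16, 144]
||x||_2^2 = sum = 160.

160


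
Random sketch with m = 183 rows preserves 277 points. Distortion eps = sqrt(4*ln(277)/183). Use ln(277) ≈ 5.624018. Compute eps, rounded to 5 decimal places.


ln(277) ≈ 5.624018.
4*ln(N)/m ≈ 4*5.624018/183 ≈ 0.12292936.
eps = sqrt(0.12292936) ≈ 0.3506128 ≈ 0.35061.

0.35061


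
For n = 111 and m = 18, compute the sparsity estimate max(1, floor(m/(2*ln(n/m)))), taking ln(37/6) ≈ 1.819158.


n/m = 111/18 = 37/6.
ln(n/m) ≈ 1.819158.
2*ln(n/m) ≈ 3.638316.
m/(2*ln(n/m)) ≈ 18/3.638316 ≈ 4.9473.
floor = 4.
k_max = max(1, 4) = 4.

4


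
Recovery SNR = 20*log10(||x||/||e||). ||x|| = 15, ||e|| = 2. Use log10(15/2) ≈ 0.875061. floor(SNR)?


||x||/||e|| = 15/2.
log10(15/2) ≈ 0.875061.
20*log10(||x||/||e||) ≈ 20*0.875061 = 17.50122.
floor(17.50122) = 17.

17


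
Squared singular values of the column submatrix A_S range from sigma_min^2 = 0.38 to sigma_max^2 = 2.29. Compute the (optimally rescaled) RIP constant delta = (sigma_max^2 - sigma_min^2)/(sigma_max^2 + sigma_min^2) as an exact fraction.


lambda_max - lambda_min = 2.29 - 0.38 = 1.91.
lambda_max + lambda_min = 2.29 + 0.38 = 2.67.
delta = 1.91/2.67 = 191/267.

191/267


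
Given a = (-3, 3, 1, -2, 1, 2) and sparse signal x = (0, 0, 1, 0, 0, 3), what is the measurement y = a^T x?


Non-zero terms: ['1*1', '2*3']
Products: [1, 6]
y = sum = 7.

7


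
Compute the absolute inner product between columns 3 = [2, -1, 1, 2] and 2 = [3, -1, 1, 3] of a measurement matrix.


Inner product: 2*3 + -1*-1 + 1*1 + 2*3
Products: [6, 1, 1, 6]
Sum = 14.
|dot| = 14.

14


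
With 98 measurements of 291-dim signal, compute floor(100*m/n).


100*m/n = 100*98/291 ≈ 33.677.
floor = 33.

33


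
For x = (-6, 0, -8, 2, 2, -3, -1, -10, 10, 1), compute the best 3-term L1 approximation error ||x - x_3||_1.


Sorted |x_i| descending: [10, 10, 8, 6, 3, 2, 2, 1, 1, 0]
Keep top 3: [10, 10, 8]
Tail entries: [6, 3, 2, 2, 1, 1, 0]
L1 error = sum of tail = 15.

15


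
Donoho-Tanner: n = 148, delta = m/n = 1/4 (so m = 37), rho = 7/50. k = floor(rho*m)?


m = 1/4*148 = 37.
rho = 7/50.
rho*m = 7/50*37 = 5.18.
k = floor(5.18) = 5.

5


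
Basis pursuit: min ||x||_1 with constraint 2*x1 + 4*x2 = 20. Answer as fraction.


Axis intercepts:
  x1 = 10, x2 = 0: L1 = 10
  x1 = 0, x2 = 5: L1 = 5
x* = (0, 5)
||x*||_1 = 5.

5


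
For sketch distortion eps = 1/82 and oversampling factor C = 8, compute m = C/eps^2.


1/eps = 82.
(1/eps)^2 = 6724.
m = 8*6724 = 53792.

53792


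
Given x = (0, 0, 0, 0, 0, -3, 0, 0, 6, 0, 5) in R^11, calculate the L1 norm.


Non-zero entries: [(5, -3), (8, 6), (10, 5)]
Absolute values: [3, 6, 5]
||x||_1 = sum = 14.

14


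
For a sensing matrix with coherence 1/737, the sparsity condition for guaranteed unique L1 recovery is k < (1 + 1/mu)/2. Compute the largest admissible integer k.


1/mu = 737.
1 + 1/mu = 738.
(1 + 1/mu)/2 = 369 is an integer and the inequality is strict, so k_max = 369 - 1 = 368.

368


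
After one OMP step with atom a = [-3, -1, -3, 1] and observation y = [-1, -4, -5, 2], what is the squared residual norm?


a^T a = 20.
a^T y = 24.
coeff = 24/20 = 6/5.
||r||^2 = 86/5.

86/5


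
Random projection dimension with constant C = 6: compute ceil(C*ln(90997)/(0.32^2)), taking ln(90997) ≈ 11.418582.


ln(90997) ≈ 11.418582.
eps^2 = 0.32^2 = 0.1024.
C*ln(N)/eps^2 ≈ 6*11.418582/0.1024 ≈ 669.0575.
m = ceil(669.0575) = 670.

670


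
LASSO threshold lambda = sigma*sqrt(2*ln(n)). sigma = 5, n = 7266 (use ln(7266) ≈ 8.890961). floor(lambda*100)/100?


ln(7266) ≈ 8.890961.
2*ln(n) ≈ 17.781922.
sqrt(2*ln(n)) ≈ sqrt(17.781922) ≈ 4.216862.
lambda ≈ 5*4.216862 = 21.08431.
floor(lambda*100)/100 = 21.08.

21.08


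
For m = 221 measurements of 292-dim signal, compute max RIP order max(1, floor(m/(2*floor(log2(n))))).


floor(log2(292)) = 8.
2*8 = 16.
m/(2*floor(log2(n))) = 221/16 ≈ 13.8125.
floor = 13.
k = max(1, 13) = 13.

13


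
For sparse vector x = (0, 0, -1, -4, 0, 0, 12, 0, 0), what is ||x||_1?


Non-zero entries: [(2, -1), (3, -4), (6, 12)]
Absolute values: [1, 4, 12]
||x||_1 = sum = 17.

17


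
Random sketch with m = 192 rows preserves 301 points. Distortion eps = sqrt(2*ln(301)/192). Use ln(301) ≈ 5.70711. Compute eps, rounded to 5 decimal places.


ln(301) ≈ 5.70711.
2*ln(N)/m ≈ 2*5.70711/192 ≈ 0.05944906.
eps = sqrt(0.05944906) ≈ 0.2438218 ≈ 0.24382.

0.24382


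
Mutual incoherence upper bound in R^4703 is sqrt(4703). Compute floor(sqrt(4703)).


68^2 = 4624 <= 4703 < 4761 = 69^2, so 68 <= sqrt(4703) < 69.
floor(sqrt(4703)) = 68.

68


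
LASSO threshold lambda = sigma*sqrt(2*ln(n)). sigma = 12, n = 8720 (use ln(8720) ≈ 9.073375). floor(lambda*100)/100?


ln(8720) ≈ 9.073375.
2*ln(n) ≈ 18.14675.
sqrt(2*ln(n)) ≈ sqrt(18.14675) ≈ 4.2599.
lambda ≈ 12*4.2599 = 51.1188.
floor(lambda*100)/100 = 51.11.

51.11


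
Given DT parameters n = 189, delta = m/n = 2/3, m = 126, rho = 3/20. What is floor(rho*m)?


m = 2/3*189 = 126.
rho = 3/20.
rho*m = 3/20*126 = 18.9.
k = floor(18.9) = 18.

18


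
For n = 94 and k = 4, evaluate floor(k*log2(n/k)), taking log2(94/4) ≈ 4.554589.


log2(n/k) = log2(94/4) ≈ 4.554589.
k*log2(n/k) ≈ 4*4.554589 = 18.218356.
floor(18.218356) = 18.

18


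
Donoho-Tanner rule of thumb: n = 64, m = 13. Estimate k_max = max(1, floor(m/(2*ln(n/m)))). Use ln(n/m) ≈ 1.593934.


n/m = 64/13.
ln(n/m) ≈ 1.593934.
2*ln(n/m) ≈ 3.187868.
m/(2*ln(n/m)) ≈ 13/3.187868 ≈ 4.078.
floor = 4.
k_max = max(1, 4) = 4.

4


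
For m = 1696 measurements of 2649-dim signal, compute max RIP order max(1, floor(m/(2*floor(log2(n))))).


floor(log2(2649)) = 11.
2*11 = 22.
m/(2*floor(log2(n))) = 1696/22 ≈ 77.0909.
floor = 77.
k = max(1, 77) = 77.

77


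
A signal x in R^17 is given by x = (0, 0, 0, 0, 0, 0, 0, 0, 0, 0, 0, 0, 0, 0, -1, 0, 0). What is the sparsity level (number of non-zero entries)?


Non-zero positions: [14].
Sparsity = 1.

1


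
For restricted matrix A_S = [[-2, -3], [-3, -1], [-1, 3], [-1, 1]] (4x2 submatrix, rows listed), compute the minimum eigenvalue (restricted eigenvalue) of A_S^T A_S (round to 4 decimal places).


A_S^T A_S = [[15, 5], [5, 20]].
trace = 35.
det = 275.
disc = trace^2 - 4*det = 1225 - 4*275 = 125.
sqrt(125) ≈ 11.180340.
lam_min = (35 - sqrt(125))/2 ≈ (35 - 11.180340)/2 = 11.90983 ≈ 11.9098.

11.9098


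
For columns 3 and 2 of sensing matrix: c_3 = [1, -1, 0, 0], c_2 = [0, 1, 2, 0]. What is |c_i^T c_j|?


Inner product: 1*0 + -1*1 + 0*2 + 0*0
Products: [0, -1, 0, 0]
Sum = -1.
|dot| = 1.

1


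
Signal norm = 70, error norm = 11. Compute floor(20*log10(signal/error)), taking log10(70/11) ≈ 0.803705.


||x||/||e|| = 70/11.
log10(70/11) ≈ 0.803705.
20*log10(||x||/||e||) ≈ 20*0.803705 = 16.0741.
floor(16.0741) = 16.

16


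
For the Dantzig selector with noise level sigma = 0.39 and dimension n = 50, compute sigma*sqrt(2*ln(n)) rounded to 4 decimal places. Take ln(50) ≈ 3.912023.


ln(50) ≈ 3.912023.
2*ln(n) ≈ 7.824046.
sqrt(2*ln(n)) ≈ sqrt(7.824046) ≈ 2.79715.
threshold ≈ 0.39*2.79715 = 1.0908885 ≈ 1.0909.

1.0909


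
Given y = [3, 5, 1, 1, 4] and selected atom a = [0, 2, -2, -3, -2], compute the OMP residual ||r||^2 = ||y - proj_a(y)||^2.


a^T a = 21.
a^T y = -3.
coeff = -3/21 = -1/7.
||r||^2 = 361/7.

361/7


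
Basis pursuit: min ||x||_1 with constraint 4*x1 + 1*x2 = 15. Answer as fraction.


Axis intercepts:
  x1 = 15/4, x2 = 0: L1 = 15/4
  x1 = 0, x2 = 15: L1 = 15
x* = (15/4, 0)
||x*||_1 = 15/4.

15/4


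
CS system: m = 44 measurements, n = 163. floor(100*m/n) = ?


100*m/n = 100*44/163 ≈ 26.9939.
floor = 26.

26


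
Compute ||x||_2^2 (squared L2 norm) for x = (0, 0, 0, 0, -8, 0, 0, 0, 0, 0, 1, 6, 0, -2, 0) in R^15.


Non-zero entries: [(4, -8), (10, 1), (11, 6), (13, -2)]
Squares: [64, 1, 36, 4]
||x||_2^2 = sum = 105.

105


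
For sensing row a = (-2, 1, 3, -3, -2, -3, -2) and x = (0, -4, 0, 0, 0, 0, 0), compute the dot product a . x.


Non-zero terms: ['1*-4']
Products: [-4]
y = sum = -4.

-4


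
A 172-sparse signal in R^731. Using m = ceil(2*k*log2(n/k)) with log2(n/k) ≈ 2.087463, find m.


log2(n/k) = log2(731/172) ≈ 2.087463.
2*k*log2(n/k) ≈ 2*172*2.087463 = 718.087272.
m = ceil(718.087272) = 719.

719


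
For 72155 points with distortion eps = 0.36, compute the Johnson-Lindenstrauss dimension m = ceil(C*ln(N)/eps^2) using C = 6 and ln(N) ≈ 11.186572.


ln(72155) ≈ 11.186572.
eps^2 = 0.36^2 = 0.1296.
C*ln(N)/eps^2 ≈ 6*11.186572/0.1296 ≈ 517.8969.
m = ceil(517.8969) = 518.

518


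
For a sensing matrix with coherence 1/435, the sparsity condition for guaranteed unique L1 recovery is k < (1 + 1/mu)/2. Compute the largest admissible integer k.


1/mu = 435.
1 + 1/mu = 436.
(1 + 1/mu)/2 = 218 is an integer and the inequality is strict, so k_max = 218 - 1 = 217.

217


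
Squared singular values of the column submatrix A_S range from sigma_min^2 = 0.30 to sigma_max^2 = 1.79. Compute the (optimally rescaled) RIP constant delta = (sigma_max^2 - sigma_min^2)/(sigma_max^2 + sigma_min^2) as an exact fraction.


lambda_max - lambda_min = 1.79 - 0.30 = 1.49.
lambda_max + lambda_min = 1.79 + 0.30 = 2.09.
delta = 1.49/2.09 = 149/209.

149/209


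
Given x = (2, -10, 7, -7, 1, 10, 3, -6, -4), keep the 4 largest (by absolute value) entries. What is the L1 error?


Sorted |x_i| descending: [10, 10, 7, 7, 6, 4, 3, 2, 1]
Keep top 4: [10, 10, 7, 7]
Tail entries: [6, 4, 3, 2, 1]
L1 error = sum of tail = 16.

16


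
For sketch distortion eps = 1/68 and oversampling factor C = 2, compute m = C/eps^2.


1/eps = 68.
(1/eps)^2 = 4624.
m = 2*4624 = 9248.

9248


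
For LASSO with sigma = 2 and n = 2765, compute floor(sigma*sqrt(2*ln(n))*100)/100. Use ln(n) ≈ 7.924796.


ln(2765) ≈ 7.924796.
2*ln(n) ≈ 15.849592.
sqrt(2*ln(n)) ≈ sqrt(15.849592) ≈ 3.981155.
lambda ≈ 2*3.981155 = 7.96231.
floor(lambda*100)/100 = 7.96.

7.96


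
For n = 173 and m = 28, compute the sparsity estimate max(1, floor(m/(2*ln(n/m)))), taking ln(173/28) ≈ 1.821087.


n/m = 173/28.
ln(n/m) ≈ 1.821087.
2*ln(n/m) ≈ 3.642174.
m/(2*ln(n/m)) ≈ 28/3.642174 ≈ 7.6877.
floor = 7.
k_max = max(1, 7) = 7.

7


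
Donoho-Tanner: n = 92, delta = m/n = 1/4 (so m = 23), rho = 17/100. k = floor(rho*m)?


m = 1/4*92 = 23.
rho = 17/100.
rho*m = 17/100*23 = 3.91.
k = floor(3.91) = 3.

3


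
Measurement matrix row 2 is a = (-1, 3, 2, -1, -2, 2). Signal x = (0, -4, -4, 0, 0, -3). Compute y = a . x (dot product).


Non-zero terms: ['3*-4', '2*-4', '2*-3']
Products: [-12, -8, -6]
y = sum = -26.

-26


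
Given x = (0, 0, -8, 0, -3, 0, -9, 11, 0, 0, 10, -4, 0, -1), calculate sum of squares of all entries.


Non-zero entries: [(2, -8), (4, -3), (6, -9), (7, 11), (10, 10), (11, -4), (13, -1)]
Squares: [64, 9, 81, 121, 100, 16, 1]
||x||_2^2 = sum = 392.

392


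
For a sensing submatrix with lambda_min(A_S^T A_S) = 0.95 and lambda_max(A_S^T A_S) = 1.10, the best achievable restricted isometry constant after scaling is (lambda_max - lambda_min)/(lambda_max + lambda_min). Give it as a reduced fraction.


lambda_max - lambda_min = 1.10 - 0.95 = 0.15.
lambda_max + lambda_min = 1.10 + 0.95 = 2.05.
delta = 0.15/2.05 = 15/205 = 3/41.

3/41


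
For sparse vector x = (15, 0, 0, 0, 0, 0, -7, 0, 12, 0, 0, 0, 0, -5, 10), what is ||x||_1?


Non-zero entries: [(0, 15), (6, -7), (8, 12), (13, -5), (14, 10)]
Absolute values: [15, 7, 12, 5, 10]
||x||_1 = sum = 49.

49


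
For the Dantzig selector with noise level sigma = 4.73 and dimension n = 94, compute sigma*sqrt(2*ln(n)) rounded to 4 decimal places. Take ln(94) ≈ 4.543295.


ln(94) ≈ 4.543295.
2*ln(n) ≈ 9.08659.
sqrt(2*ln(n)) ≈ sqrt(9.08659) ≈ 3.014397.
threshold ≈ 4.73*3.014397 = 14.25809781 ≈ 14.2581.

14.2581


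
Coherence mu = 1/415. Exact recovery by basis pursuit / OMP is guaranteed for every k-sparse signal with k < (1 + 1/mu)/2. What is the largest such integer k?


1/mu = 415.
1 + 1/mu = 416.
(1 + 1/mu)/2 = 208 is an integer and the inequality is strict, so k_max = 208 - 1 = 207.

207


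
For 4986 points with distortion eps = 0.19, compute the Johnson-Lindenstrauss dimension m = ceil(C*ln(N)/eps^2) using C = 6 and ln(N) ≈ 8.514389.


ln(4986) ≈ 8.514389.
eps^2 = 0.19^2 = 0.0361.
C*ln(N)/eps^2 ≈ 6*8.514389/0.0361 ≈ 1415.1339.
m = ceil(1415.1339) = 1416.

1416


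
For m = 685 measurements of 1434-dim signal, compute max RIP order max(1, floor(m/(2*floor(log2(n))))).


floor(log2(1434)) = 10.
2*10 = 20.
m/(2*floor(log2(n))) = 685/20 ≈ 34.25.
floor = 34.
k = max(1, 34) = 34.

34


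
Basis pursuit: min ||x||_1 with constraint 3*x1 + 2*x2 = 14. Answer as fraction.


Axis intercepts:
  x1 = 14/3, x2 = 0: L1 = 14/3
  x1 = 0, x2 = 7: L1 = 7
x* = (14/3, 0)
||x*||_1 = 14/3.

14/3


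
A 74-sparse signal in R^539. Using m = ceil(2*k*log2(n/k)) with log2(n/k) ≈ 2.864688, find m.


log2(n/k) = log2(539/74) ≈ 2.864688.
2*k*log2(n/k) ≈ 2*74*2.864688 = 423.973824.
m = ceil(423.973824) = 424.

424


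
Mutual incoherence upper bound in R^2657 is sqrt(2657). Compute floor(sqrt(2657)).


51^2 = 2601 <= 2657 < 2704 = 52^2, so 51 <= sqrt(2657) < 52.
floor(sqrt(2657)) = 51.

51


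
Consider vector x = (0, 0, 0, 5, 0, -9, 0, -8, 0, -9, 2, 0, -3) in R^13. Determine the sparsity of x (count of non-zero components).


Non-zero positions: [3, 5, 7, 9, 10, 12].
Sparsity = 6.

6


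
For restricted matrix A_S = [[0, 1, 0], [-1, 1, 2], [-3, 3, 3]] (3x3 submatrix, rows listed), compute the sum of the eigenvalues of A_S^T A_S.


Sum of eigenvalues of A_S^T A_S = trace(A_S^T A_S) = sum of squared column norms of A_S.
A_S^T A_S diagonal: [10, 11, 13].
trace = 10 + 11 + 13 = 34.

34


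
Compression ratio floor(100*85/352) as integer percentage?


100*m/n = 100*85/352 ≈ 24.1477.
floor = 24.

24


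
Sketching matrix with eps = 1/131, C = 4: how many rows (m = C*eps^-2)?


1/eps = 131.
(1/eps)^2 = 17161.
m = 4*17161 = 68644.

68644


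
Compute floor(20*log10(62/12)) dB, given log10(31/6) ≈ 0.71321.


||x||/||e|| = 62/12 = 31/6.
log10(31/6) ≈ 0.71321.
20*log10(||x||/||e||) ≈ 20*0.71321 = 14.2642.
floor(14.2642) = 14.

14


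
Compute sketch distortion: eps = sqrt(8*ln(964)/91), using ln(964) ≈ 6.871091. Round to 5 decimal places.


ln(964) ≈ 6.871091.
8*ln(N)/m ≈ 8*6.871091/91 ≈ 0.60405196.
eps = sqrt(0.60405196) ≈ 0.7772078 ≈ 0.77721.

0.77721


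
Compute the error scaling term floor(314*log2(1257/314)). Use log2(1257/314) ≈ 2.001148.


log2(n/k) = log2(1257/314) ≈ 2.001148.
k*log2(n/k) ≈ 314*2.001148 = 628.360472.
floor(628.360472) = 628.

628


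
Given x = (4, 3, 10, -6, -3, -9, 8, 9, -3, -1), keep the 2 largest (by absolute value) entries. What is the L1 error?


Sorted |x_i| descending: [10, 9, 9, 8, 6, 4, 3, 3, 3, 1]
Keep top 2: [10, 9]
Tail entries: [9, 8, 6, 4, 3, 3, 3, 1]
L1 error = sum of tail = 37.

37


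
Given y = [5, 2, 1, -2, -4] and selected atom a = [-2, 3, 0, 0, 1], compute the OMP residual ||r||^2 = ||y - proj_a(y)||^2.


a^T a = 14.
a^T y = -8.
coeff = -8/14 = -4/7.
||r||^2 = 318/7.

318/7


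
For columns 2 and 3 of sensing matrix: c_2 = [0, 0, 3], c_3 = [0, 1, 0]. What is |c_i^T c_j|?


Inner product: 0*0 + 0*1 + 3*0
Products: [0, 0, 0]
Sum = 0.
|dot| = 0.

0


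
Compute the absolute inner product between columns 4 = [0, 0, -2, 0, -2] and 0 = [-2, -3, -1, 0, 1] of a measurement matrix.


Inner product: 0*-2 + 0*-3 + -2*-1 + 0*0 + -2*1
Products: [0, 0, 2, 0, -2]
Sum = 0.
|dot| = 0.

0


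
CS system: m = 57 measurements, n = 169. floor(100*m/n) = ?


100*m/n = 100*57/169 ≈ 33.7278.
floor = 33.

33


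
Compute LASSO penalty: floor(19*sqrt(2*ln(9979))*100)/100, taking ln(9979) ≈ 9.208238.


ln(9979) ≈ 9.208238.
2*ln(n) ≈ 18.416476.
sqrt(2*ln(n)) ≈ sqrt(18.416476) ≈ 4.291442.
lambda ≈ 19*4.291442 = 81.537398.
floor(lambda*100)/100 = 81.53.

81.53


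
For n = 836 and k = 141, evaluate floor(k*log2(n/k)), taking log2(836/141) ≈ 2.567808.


log2(n/k) = log2(836/141) ≈ 2.567808.
k*log2(n/k) ≈ 141*2.567808 = 362.060928.
floor(362.060928) = 362.

362


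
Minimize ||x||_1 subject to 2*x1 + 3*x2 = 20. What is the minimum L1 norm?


Axis intercepts:
  x1 = 10, x2 = 0: L1 = 10
  x1 = 0, x2 = 20/3: L1 = 20/3
x* = (0, 20/3)
||x*||_1 = 20/3.

20/3


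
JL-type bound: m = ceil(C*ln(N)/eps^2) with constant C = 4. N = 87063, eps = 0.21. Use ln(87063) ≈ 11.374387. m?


ln(87063) ≈ 11.374387.
eps^2 = 0.21^2 = 0.0441.
C*ln(N)/eps^2 ≈ 4*11.374387/0.0441 ≈ 1031.6904.
m = ceil(1031.6904) = 1032.

1032


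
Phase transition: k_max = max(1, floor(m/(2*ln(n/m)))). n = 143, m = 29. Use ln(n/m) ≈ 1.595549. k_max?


n/m = 143/29.
ln(n/m) ≈ 1.595549.
2*ln(n/m) ≈ 3.191098.
m/(2*ln(n/m)) ≈ 29/3.191098 ≈ 9.0878.
floor = 9.
k_max = max(1, 9) = 9.

9


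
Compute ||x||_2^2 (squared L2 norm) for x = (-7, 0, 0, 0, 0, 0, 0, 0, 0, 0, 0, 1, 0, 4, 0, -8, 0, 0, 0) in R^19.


Non-zero entries: [(0, -7), (11, 1), (13, 4), (15, -8)]
Squares: [49, 1, 16, 64]
||x||_2^2 = sum = 130.

130


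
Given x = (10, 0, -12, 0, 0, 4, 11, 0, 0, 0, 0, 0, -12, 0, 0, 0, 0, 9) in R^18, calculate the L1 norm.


Non-zero entries: [(0, 10), (2, -12), (5, 4), (6, 11), (12, -12), (17, 9)]
Absolute values: [10, 12, 4, 11, 12, 9]
||x||_1 = sum = 58.

58


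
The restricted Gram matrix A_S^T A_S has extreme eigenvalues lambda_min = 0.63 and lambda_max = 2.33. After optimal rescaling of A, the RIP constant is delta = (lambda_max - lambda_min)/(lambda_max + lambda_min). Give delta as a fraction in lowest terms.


lambda_max - lambda_min = 2.33 - 0.63 = 1.70.
lambda_max + lambda_min = 2.33 + 0.63 = 2.96.
delta = 1.70/2.96 = 170/296 = 85/148.

85/148


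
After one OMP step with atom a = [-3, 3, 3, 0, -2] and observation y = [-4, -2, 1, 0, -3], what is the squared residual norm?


a^T a = 31.
a^T y = 15.
coeff = 15/31 = 15/31.
||r||^2 = 705/31.

705/31


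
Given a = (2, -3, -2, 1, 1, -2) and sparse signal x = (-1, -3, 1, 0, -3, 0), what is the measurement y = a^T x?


Non-zero terms: ['2*-1', '-3*-3', '-2*1', '1*-3']
Products: [-2, 9, -2, -3]
y = sum = 2.

2


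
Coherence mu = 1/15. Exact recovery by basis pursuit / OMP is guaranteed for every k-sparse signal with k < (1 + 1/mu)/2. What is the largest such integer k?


1/mu = 15.
1 + 1/mu = 16.
(1 + 1/mu)/2 = 8 is an integer and the inequality is strict, so k_max = 8 - 1 = 7.

7


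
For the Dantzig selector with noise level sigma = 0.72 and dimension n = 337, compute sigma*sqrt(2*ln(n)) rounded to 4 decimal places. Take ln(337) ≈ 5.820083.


ln(337) ≈ 5.820083.
2*ln(n) ≈ 11.640166.
sqrt(2*ln(n)) ≈ sqrt(11.640166) ≈ 3.411769.
threshold ≈ 0.72*3.411769 = 2.45647368 ≈ 2.4565.

2.4565


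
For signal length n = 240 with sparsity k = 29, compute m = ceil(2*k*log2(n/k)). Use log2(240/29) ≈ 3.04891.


log2(n/k) = log2(240/29) ≈ 3.04891.
2*k*log2(n/k) ≈ 2*29*3.04891 = 176.83678.
m = ceil(176.83678) = 177.

177


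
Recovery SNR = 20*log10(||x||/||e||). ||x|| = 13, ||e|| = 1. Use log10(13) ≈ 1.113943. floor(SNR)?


||x||/||e|| = 13/1 = 13.
log10(13) ≈ 1.113943.
20*log10(||x||/||e||) ≈ 20*1.113943 = 22.27886.
floor(22.27886) = 22.

22


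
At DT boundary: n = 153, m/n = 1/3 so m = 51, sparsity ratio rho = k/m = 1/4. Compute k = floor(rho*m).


m = 1/3*153 = 51.
rho = 1/4.
rho*m = 1/4*51 = 12.75.
k = floor(12.75) = 12.

12
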